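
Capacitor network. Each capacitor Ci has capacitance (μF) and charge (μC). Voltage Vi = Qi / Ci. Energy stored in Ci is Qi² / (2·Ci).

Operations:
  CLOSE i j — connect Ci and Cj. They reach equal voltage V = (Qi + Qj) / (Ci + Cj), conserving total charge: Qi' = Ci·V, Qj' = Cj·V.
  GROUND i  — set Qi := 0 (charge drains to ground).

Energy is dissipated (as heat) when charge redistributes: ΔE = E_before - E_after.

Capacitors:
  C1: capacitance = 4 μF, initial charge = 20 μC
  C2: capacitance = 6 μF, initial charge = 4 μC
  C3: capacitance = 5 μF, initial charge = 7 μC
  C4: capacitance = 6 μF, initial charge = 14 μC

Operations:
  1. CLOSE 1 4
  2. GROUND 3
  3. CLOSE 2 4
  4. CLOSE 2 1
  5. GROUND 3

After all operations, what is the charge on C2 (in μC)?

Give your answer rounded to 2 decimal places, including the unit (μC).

Initial: C1(4μF, Q=20μC, V=5.00V), C2(6μF, Q=4μC, V=0.67V), C3(5μF, Q=7μC, V=1.40V), C4(6μF, Q=14μC, V=2.33V)
Op 1: CLOSE 1-4: Q_total=34.00, C_total=10.00, V=3.40; Q1=13.60, Q4=20.40; dissipated=8.533
Op 2: GROUND 3: Q3=0; energy lost=4.900
Op 3: CLOSE 2-4: Q_total=24.40, C_total=12.00, V=2.03; Q2=12.20, Q4=12.20; dissipated=11.207
Op 4: CLOSE 2-1: Q_total=25.80, C_total=10.00, V=2.58; Q2=15.48, Q1=10.32; dissipated=2.241
Op 5: GROUND 3: Q3=0; energy lost=0.000
Final charges: Q1=10.32, Q2=15.48, Q3=0.00, Q4=12.20

Answer: 15.48 μC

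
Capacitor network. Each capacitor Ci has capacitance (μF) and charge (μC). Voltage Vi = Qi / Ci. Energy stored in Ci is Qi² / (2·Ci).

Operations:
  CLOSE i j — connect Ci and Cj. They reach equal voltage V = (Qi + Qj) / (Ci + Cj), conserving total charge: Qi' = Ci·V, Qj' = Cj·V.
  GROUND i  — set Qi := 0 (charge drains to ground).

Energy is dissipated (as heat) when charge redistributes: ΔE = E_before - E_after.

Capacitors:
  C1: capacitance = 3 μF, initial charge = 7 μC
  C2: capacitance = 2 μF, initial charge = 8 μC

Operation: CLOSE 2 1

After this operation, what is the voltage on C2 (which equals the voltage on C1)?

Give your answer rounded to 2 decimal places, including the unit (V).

Initial: C1(3μF, Q=7μC, V=2.33V), C2(2μF, Q=8μC, V=4.00V)
Op 1: CLOSE 2-1: Q_total=15.00, C_total=5.00, V=3.00; Q2=6.00, Q1=9.00; dissipated=1.667

Answer: 3.00 V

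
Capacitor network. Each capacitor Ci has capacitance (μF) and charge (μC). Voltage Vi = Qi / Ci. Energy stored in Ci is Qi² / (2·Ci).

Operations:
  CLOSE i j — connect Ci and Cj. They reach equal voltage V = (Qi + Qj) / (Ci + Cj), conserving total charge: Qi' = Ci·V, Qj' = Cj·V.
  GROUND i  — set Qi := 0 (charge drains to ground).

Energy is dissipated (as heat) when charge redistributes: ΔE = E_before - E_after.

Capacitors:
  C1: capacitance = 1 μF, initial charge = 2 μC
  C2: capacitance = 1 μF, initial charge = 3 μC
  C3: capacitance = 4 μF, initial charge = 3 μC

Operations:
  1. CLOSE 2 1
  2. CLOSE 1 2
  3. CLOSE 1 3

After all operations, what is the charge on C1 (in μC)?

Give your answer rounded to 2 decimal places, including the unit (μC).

Initial: C1(1μF, Q=2μC, V=2.00V), C2(1μF, Q=3μC, V=3.00V), C3(4μF, Q=3μC, V=0.75V)
Op 1: CLOSE 2-1: Q_total=5.00, C_total=2.00, V=2.50; Q2=2.50, Q1=2.50; dissipated=0.250
Op 2: CLOSE 1-2: Q_total=5.00, C_total=2.00, V=2.50; Q1=2.50, Q2=2.50; dissipated=0.000
Op 3: CLOSE 1-3: Q_total=5.50, C_total=5.00, V=1.10; Q1=1.10, Q3=4.40; dissipated=1.225
Final charges: Q1=1.10, Q2=2.50, Q3=4.40

Answer: 1.10 μC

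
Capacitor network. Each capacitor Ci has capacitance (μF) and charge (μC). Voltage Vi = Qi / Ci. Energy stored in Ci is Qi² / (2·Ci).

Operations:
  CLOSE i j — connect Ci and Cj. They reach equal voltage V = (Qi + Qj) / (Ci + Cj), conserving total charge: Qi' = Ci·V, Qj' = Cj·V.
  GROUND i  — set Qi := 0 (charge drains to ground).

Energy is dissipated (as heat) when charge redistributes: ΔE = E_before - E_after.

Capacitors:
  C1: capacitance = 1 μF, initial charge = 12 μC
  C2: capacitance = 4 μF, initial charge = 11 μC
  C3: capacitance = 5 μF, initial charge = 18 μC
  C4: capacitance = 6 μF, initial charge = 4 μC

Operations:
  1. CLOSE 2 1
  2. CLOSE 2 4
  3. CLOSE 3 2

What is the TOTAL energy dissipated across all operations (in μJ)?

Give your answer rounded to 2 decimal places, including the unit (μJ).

Answer: 54.85 μJ

Derivation:
Initial: C1(1μF, Q=12μC, V=12.00V), C2(4μF, Q=11μC, V=2.75V), C3(5μF, Q=18μC, V=3.60V), C4(6μF, Q=4μC, V=0.67V)
Op 1: CLOSE 2-1: Q_total=23.00, C_total=5.00, V=4.60; Q2=18.40, Q1=4.60; dissipated=34.225
Op 2: CLOSE 2-4: Q_total=22.40, C_total=10.00, V=2.24; Q2=8.96, Q4=13.44; dissipated=18.565
Op 3: CLOSE 3-2: Q_total=26.96, C_total=9.00, V=3.00; Q3=14.98, Q2=11.98; dissipated=2.055
Total dissipated: 54.845 μJ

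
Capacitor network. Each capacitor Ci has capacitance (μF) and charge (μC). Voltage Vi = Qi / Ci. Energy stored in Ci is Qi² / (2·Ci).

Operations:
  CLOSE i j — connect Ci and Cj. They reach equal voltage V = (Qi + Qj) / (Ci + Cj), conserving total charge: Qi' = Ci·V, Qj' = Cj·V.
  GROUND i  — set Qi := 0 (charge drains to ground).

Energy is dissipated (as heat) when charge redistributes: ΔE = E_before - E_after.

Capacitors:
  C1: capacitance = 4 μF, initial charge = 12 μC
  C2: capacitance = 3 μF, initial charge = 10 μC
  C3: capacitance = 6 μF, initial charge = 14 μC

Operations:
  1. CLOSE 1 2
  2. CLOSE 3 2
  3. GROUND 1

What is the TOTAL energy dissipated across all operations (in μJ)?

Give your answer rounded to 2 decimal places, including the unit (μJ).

Initial: C1(4μF, Q=12μC, V=3.00V), C2(3μF, Q=10μC, V=3.33V), C3(6μF, Q=14μC, V=2.33V)
Op 1: CLOSE 1-2: Q_total=22.00, C_total=7.00, V=3.14; Q1=12.57, Q2=9.43; dissipated=0.095
Op 2: CLOSE 3-2: Q_total=23.43, C_total=9.00, V=2.60; Q3=15.62, Q2=7.81; dissipated=0.655
Op 3: GROUND 1: Q1=0; energy lost=19.755
Total dissipated: 20.506 μJ

Answer: 20.51 μJ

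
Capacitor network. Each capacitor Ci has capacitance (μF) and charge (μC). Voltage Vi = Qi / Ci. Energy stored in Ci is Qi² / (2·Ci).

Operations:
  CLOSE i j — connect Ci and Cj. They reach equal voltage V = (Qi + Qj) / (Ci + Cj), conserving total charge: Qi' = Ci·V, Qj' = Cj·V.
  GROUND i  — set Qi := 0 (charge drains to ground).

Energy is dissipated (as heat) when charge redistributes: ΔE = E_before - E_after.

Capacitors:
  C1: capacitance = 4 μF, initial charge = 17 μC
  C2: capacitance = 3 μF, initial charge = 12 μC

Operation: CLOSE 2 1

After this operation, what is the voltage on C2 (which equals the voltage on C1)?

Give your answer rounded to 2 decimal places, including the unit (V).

Initial: C1(4μF, Q=17μC, V=4.25V), C2(3μF, Q=12μC, V=4.00V)
Op 1: CLOSE 2-1: Q_total=29.00, C_total=7.00, V=4.14; Q2=12.43, Q1=16.57; dissipated=0.054

Answer: 4.14 V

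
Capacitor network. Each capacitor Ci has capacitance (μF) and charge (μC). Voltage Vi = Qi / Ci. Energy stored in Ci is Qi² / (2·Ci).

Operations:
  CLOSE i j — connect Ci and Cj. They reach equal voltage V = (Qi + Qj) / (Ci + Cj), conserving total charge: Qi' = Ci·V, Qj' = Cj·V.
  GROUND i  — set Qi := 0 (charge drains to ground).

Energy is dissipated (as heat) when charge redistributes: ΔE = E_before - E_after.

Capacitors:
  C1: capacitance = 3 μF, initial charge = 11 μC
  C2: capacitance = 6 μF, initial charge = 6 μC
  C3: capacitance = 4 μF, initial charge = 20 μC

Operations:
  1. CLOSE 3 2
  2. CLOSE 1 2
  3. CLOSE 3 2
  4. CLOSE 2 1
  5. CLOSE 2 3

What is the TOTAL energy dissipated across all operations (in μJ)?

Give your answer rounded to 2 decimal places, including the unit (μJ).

Initial: C1(3μF, Q=11μC, V=3.67V), C2(6μF, Q=6μC, V=1.00V), C3(4μF, Q=20μC, V=5.00V)
Op 1: CLOSE 3-2: Q_total=26.00, C_total=10.00, V=2.60; Q3=10.40, Q2=15.60; dissipated=19.200
Op 2: CLOSE 1-2: Q_total=26.60, C_total=9.00, V=2.96; Q1=8.87, Q2=17.73; dissipated=1.138
Op 3: CLOSE 3-2: Q_total=28.13, C_total=10.00, V=2.81; Q3=11.25, Q2=16.88; dissipated=0.152
Op 4: CLOSE 2-1: Q_total=25.75, C_total=9.00, V=2.86; Q2=17.16, Q1=8.58; dissipated=0.020
Op 5: CLOSE 2-3: Q_total=28.42, C_total=10.00, V=2.84; Q2=17.05, Q3=11.37; dissipated=0.003
Total dissipated: 20.512 μJ

Answer: 20.51 μJ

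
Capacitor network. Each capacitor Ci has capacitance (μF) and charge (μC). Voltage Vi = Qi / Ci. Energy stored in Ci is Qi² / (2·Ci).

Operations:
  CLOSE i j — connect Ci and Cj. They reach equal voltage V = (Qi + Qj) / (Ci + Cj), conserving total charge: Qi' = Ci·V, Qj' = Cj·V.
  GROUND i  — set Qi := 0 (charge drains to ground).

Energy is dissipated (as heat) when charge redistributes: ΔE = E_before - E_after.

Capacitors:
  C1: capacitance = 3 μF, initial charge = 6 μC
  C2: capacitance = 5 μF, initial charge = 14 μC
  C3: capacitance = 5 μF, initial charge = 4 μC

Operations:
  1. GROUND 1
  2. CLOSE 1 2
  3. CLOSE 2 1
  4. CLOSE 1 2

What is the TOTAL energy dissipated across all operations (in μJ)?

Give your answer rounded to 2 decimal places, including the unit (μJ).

Initial: C1(3μF, Q=6μC, V=2.00V), C2(5μF, Q=14μC, V=2.80V), C3(5μF, Q=4μC, V=0.80V)
Op 1: GROUND 1: Q1=0; energy lost=6.000
Op 2: CLOSE 1-2: Q_total=14.00, C_total=8.00, V=1.75; Q1=5.25, Q2=8.75; dissipated=7.350
Op 3: CLOSE 2-1: Q_total=14.00, C_total=8.00, V=1.75; Q2=8.75, Q1=5.25; dissipated=0.000
Op 4: CLOSE 1-2: Q_total=14.00, C_total=8.00, V=1.75; Q1=5.25, Q2=8.75; dissipated=0.000
Total dissipated: 13.350 μJ

Answer: 13.35 μJ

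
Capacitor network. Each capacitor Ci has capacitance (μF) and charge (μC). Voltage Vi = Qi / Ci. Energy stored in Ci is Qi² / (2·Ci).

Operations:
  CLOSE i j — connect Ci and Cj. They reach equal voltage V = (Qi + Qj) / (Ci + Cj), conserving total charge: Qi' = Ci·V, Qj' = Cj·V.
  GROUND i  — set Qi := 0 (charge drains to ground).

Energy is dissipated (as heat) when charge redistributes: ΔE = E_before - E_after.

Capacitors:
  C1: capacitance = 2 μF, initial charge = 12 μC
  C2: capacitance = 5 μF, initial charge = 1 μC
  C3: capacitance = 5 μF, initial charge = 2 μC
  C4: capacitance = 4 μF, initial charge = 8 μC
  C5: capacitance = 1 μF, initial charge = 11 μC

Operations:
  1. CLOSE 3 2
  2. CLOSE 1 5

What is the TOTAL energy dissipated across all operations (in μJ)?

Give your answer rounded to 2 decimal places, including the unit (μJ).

Answer: 8.38 μJ

Derivation:
Initial: C1(2μF, Q=12μC, V=6.00V), C2(5μF, Q=1μC, V=0.20V), C3(5μF, Q=2μC, V=0.40V), C4(4μF, Q=8μC, V=2.00V), C5(1μF, Q=11μC, V=11.00V)
Op 1: CLOSE 3-2: Q_total=3.00, C_total=10.00, V=0.30; Q3=1.50, Q2=1.50; dissipated=0.050
Op 2: CLOSE 1-5: Q_total=23.00, C_total=3.00, V=7.67; Q1=15.33, Q5=7.67; dissipated=8.333
Total dissipated: 8.383 μJ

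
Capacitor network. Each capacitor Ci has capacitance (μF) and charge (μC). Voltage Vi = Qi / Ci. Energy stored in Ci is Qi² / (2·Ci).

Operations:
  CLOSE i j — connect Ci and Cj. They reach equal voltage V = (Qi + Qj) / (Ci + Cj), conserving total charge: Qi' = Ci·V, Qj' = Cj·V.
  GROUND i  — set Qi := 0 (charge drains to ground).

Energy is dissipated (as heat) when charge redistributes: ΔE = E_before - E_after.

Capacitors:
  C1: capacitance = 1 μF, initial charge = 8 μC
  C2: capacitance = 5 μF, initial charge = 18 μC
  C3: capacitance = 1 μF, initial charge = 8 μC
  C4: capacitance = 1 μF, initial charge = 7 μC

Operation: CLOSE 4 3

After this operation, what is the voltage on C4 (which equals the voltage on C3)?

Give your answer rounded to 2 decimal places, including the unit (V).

Initial: C1(1μF, Q=8μC, V=8.00V), C2(5μF, Q=18μC, V=3.60V), C3(1μF, Q=8μC, V=8.00V), C4(1μF, Q=7μC, V=7.00V)
Op 1: CLOSE 4-3: Q_total=15.00, C_total=2.00, V=7.50; Q4=7.50, Q3=7.50; dissipated=0.250

Answer: 7.50 V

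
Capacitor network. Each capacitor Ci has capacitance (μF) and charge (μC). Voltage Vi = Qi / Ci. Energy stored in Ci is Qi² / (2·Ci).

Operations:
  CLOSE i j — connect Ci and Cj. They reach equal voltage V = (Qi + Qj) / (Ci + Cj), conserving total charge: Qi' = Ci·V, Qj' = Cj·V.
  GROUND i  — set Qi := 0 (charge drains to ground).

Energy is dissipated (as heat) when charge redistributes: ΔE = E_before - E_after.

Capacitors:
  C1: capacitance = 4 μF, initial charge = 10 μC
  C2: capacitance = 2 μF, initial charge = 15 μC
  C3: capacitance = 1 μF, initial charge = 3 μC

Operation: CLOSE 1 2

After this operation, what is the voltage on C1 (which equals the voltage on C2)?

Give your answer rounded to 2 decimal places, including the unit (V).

Answer: 4.17 V

Derivation:
Initial: C1(4μF, Q=10μC, V=2.50V), C2(2μF, Q=15μC, V=7.50V), C3(1μF, Q=3μC, V=3.00V)
Op 1: CLOSE 1-2: Q_total=25.00, C_total=6.00, V=4.17; Q1=16.67, Q2=8.33; dissipated=16.667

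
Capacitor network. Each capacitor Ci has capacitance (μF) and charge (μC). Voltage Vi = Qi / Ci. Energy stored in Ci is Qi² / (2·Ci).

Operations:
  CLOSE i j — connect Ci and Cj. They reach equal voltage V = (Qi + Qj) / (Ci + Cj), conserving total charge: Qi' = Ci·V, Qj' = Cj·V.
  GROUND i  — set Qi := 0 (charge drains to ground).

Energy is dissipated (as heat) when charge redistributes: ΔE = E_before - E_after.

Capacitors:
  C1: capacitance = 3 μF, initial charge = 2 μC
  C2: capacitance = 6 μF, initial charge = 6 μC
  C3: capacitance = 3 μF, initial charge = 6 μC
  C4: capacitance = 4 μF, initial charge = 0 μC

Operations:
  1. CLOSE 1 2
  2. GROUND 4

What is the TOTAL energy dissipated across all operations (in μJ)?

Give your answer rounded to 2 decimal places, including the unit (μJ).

Initial: C1(3μF, Q=2μC, V=0.67V), C2(6μF, Q=6μC, V=1.00V), C3(3μF, Q=6μC, V=2.00V), C4(4μF, Q=0μC, V=0.00V)
Op 1: CLOSE 1-2: Q_total=8.00, C_total=9.00, V=0.89; Q1=2.67, Q2=5.33; dissipated=0.111
Op 2: GROUND 4: Q4=0; energy lost=0.000
Total dissipated: 0.111 μJ

Answer: 0.11 μJ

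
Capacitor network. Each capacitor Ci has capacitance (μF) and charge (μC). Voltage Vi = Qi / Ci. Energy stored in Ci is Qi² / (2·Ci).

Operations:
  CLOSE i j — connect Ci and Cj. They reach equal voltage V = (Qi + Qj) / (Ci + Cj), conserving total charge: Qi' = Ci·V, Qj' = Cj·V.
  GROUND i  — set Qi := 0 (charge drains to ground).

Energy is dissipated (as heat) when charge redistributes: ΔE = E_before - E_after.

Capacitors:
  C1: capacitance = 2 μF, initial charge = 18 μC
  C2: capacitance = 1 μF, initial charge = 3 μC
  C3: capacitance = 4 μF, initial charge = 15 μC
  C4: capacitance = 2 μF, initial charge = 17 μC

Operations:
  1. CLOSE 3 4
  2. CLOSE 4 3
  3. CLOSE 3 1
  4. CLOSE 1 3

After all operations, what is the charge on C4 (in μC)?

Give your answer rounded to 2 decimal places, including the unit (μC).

Answer: 10.67 μC

Derivation:
Initial: C1(2μF, Q=18μC, V=9.00V), C2(1μF, Q=3μC, V=3.00V), C3(4μF, Q=15μC, V=3.75V), C4(2μF, Q=17μC, V=8.50V)
Op 1: CLOSE 3-4: Q_total=32.00, C_total=6.00, V=5.33; Q3=21.33, Q4=10.67; dissipated=15.042
Op 2: CLOSE 4-3: Q_total=32.00, C_total=6.00, V=5.33; Q4=10.67, Q3=21.33; dissipated=0.000
Op 3: CLOSE 3-1: Q_total=39.33, C_total=6.00, V=6.56; Q3=26.22, Q1=13.11; dissipated=8.963
Op 4: CLOSE 1-3: Q_total=39.33, C_total=6.00, V=6.56; Q1=13.11, Q3=26.22; dissipated=0.000
Final charges: Q1=13.11, Q2=3.00, Q3=26.22, Q4=10.67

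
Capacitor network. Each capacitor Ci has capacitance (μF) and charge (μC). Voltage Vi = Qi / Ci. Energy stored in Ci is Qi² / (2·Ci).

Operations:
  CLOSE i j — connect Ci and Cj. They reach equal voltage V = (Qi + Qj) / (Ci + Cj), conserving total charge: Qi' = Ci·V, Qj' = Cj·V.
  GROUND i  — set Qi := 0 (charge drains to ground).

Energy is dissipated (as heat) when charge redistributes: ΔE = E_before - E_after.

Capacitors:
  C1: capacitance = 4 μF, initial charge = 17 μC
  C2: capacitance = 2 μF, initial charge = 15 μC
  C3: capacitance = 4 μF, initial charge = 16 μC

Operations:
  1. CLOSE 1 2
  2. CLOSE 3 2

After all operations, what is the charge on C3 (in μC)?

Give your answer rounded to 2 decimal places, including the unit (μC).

Answer: 17.78 μC

Derivation:
Initial: C1(4μF, Q=17μC, V=4.25V), C2(2μF, Q=15μC, V=7.50V), C3(4μF, Q=16μC, V=4.00V)
Op 1: CLOSE 1-2: Q_total=32.00, C_total=6.00, V=5.33; Q1=21.33, Q2=10.67; dissipated=7.042
Op 2: CLOSE 3-2: Q_total=26.67, C_total=6.00, V=4.44; Q3=17.78, Q2=8.89; dissipated=1.185
Final charges: Q1=21.33, Q2=8.89, Q3=17.78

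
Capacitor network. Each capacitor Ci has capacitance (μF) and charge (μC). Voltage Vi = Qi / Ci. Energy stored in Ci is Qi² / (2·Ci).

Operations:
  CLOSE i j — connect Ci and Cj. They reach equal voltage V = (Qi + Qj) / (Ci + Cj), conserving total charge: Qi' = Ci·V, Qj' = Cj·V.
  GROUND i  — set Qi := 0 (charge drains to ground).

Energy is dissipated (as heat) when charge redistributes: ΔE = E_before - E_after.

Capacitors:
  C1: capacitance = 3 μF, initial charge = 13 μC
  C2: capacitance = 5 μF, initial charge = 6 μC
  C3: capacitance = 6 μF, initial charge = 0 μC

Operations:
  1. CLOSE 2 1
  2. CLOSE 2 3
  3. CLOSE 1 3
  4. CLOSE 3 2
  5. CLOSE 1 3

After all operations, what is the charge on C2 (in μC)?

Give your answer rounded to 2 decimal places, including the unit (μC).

Initial: C1(3μF, Q=13μC, V=4.33V), C2(5μF, Q=6μC, V=1.20V), C3(6μF, Q=0μC, V=0.00V)
Op 1: CLOSE 2-1: Q_total=19.00, C_total=8.00, V=2.38; Q2=11.88, Q1=7.12; dissipated=9.204
Op 2: CLOSE 2-3: Q_total=11.88, C_total=11.00, V=1.08; Q2=5.40, Q3=6.48; dissipated=7.692
Op 3: CLOSE 1-3: Q_total=13.60, C_total=9.00, V=1.51; Q1=4.53, Q3=9.07; dissipated=1.678
Op 4: CLOSE 3-2: Q_total=14.47, C_total=11.00, V=1.32; Q3=7.89, Q2=6.58; dissipated=0.254
Op 5: CLOSE 1-3: Q_total=12.42, C_total=9.00, V=1.38; Q1=4.14, Q3=8.28; dissipated=0.039
Final charges: Q1=4.14, Q2=6.58, Q3=8.28

Answer: 6.58 μC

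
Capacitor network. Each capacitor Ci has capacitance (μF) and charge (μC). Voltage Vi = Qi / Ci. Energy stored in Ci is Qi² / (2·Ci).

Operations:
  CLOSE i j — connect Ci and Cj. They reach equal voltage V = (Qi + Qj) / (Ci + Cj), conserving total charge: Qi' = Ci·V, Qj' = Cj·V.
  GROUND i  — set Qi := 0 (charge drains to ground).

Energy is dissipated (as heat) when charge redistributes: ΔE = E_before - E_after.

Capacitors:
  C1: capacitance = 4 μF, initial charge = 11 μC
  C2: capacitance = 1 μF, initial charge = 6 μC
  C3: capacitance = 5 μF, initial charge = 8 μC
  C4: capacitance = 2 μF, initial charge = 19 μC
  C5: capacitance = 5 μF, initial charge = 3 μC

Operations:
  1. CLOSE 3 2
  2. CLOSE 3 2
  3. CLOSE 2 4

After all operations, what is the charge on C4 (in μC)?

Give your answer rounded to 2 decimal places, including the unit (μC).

Initial: C1(4μF, Q=11μC, V=2.75V), C2(1μF, Q=6μC, V=6.00V), C3(5μF, Q=8μC, V=1.60V), C4(2μF, Q=19μC, V=9.50V), C5(5μF, Q=3μC, V=0.60V)
Op 1: CLOSE 3-2: Q_total=14.00, C_total=6.00, V=2.33; Q3=11.67, Q2=2.33; dissipated=8.067
Op 2: CLOSE 3-2: Q_total=14.00, C_total=6.00, V=2.33; Q3=11.67, Q2=2.33; dissipated=0.000
Op 3: CLOSE 2-4: Q_total=21.33, C_total=3.00, V=7.11; Q2=7.11, Q4=14.22; dissipated=17.120
Final charges: Q1=11.00, Q2=7.11, Q3=11.67, Q4=14.22, Q5=3.00

Answer: 14.22 μC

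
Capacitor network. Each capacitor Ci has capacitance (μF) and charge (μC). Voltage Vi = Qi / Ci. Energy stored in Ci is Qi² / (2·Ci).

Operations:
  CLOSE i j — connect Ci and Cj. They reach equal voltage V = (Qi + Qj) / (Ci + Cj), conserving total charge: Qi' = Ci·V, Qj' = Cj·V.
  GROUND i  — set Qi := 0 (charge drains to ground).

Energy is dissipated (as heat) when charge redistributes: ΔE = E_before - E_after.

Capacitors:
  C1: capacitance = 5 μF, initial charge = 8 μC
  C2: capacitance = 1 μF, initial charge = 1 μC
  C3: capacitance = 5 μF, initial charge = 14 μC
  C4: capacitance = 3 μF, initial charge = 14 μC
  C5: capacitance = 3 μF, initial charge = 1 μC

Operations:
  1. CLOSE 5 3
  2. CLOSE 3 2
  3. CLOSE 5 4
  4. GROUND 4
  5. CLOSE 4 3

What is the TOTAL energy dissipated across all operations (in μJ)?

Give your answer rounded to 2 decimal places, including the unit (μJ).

Initial: C1(5μF, Q=8μC, V=1.60V), C2(1μF, Q=1μC, V=1.00V), C3(5μF, Q=14μC, V=2.80V), C4(3μF, Q=14μC, V=4.67V), C5(3μF, Q=1μC, V=0.33V)
Op 1: CLOSE 5-3: Q_total=15.00, C_total=8.00, V=1.88; Q5=5.62, Q3=9.38; dissipated=5.704
Op 2: CLOSE 3-2: Q_total=10.38, C_total=6.00, V=1.73; Q3=8.65, Q2=1.73; dissipated=0.319
Op 3: CLOSE 5-4: Q_total=19.62, C_total=6.00, V=3.27; Q5=9.81, Q4=9.81; dissipated=5.845
Op 4: GROUND 4: Q4=0; energy lost=16.048
Op 5: CLOSE 4-3: Q_total=8.65, C_total=8.00, V=1.08; Q4=3.24, Q3=5.40; dissipated=2.803
Total dissipated: 30.719 μJ

Answer: 30.72 μJ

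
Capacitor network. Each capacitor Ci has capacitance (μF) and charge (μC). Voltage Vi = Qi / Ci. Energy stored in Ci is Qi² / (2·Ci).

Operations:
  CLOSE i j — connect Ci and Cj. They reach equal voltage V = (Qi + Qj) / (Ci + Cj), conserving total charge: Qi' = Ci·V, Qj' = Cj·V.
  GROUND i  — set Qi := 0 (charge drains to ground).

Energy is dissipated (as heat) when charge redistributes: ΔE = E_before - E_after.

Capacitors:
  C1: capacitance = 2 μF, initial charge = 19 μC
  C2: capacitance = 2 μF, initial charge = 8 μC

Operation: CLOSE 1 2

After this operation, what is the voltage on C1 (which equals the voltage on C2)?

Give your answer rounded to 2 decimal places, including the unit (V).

Initial: C1(2μF, Q=19μC, V=9.50V), C2(2μF, Q=8μC, V=4.00V)
Op 1: CLOSE 1-2: Q_total=27.00, C_total=4.00, V=6.75; Q1=13.50, Q2=13.50; dissipated=15.125

Answer: 6.75 V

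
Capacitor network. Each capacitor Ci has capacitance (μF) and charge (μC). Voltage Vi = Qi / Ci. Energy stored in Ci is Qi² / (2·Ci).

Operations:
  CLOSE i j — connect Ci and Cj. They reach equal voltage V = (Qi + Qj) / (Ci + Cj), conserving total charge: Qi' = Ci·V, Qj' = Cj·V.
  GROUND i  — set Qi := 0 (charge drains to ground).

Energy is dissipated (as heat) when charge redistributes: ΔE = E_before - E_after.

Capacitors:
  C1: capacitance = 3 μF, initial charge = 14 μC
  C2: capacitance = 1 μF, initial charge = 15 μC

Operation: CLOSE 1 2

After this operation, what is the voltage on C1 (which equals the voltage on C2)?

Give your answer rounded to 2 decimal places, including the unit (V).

Initial: C1(3μF, Q=14μC, V=4.67V), C2(1μF, Q=15μC, V=15.00V)
Op 1: CLOSE 1-2: Q_total=29.00, C_total=4.00, V=7.25; Q1=21.75, Q2=7.25; dissipated=40.042

Answer: 7.25 V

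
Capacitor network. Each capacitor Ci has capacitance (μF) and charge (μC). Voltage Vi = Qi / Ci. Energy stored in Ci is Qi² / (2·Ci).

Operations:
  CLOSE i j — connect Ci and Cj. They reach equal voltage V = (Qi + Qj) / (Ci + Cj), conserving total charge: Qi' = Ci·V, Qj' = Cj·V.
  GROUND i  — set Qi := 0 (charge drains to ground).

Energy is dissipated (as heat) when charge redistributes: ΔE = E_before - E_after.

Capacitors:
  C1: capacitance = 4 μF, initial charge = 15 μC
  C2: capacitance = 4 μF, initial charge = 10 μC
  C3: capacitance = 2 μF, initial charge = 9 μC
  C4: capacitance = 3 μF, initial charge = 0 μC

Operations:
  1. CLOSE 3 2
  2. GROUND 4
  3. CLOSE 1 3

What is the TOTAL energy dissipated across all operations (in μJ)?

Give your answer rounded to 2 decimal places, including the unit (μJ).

Answer: 2.89 μJ

Derivation:
Initial: C1(4μF, Q=15μC, V=3.75V), C2(4μF, Q=10μC, V=2.50V), C3(2μF, Q=9μC, V=4.50V), C4(3μF, Q=0μC, V=0.00V)
Op 1: CLOSE 3-2: Q_total=19.00, C_total=6.00, V=3.17; Q3=6.33, Q2=12.67; dissipated=2.667
Op 2: GROUND 4: Q4=0; energy lost=0.000
Op 3: CLOSE 1-3: Q_total=21.33, C_total=6.00, V=3.56; Q1=14.22, Q3=7.11; dissipated=0.227
Total dissipated: 2.894 μJ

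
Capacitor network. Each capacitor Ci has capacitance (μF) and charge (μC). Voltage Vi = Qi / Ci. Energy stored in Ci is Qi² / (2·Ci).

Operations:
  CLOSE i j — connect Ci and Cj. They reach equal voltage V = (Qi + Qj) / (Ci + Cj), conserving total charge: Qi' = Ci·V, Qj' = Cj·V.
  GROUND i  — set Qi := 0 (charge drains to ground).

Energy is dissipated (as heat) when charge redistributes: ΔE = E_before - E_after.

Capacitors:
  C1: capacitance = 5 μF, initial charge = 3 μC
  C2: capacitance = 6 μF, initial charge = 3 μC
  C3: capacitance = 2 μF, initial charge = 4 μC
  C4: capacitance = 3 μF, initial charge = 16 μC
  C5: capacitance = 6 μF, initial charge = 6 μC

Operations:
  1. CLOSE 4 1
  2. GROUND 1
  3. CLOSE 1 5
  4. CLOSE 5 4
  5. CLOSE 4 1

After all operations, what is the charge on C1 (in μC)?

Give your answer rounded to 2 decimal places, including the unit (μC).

Answer: 3.87 μC

Derivation:
Initial: C1(5μF, Q=3μC, V=0.60V), C2(6μF, Q=3μC, V=0.50V), C3(2μF, Q=4μC, V=2.00V), C4(3μF, Q=16μC, V=5.33V), C5(6μF, Q=6μC, V=1.00V)
Op 1: CLOSE 4-1: Q_total=19.00, C_total=8.00, V=2.38; Q4=7.12, Q1=11.88; dissipated=21.004
Op 2: GROUND 1: Q1=0; energy lost=14.102
Op 3: CLOSE 1-5: Q_total=6.00, C_total=11.00, V=0.55; Q1=2.73, Q5=3.27; dissipated=1.364
Op 4: CLOSE 5-4: Q_total=10.40, C_total=9.00, V=1.16; Q5=6.93, Q4=3.47; dissipated=3.347
Op 5: CLOSE 4-1: Q_total=6.19, C_total=8.00, V=0.77; Q4=2.32, Q1=3.87; dissipated=0.349
Final charges: Q1=3.87, Q2=3.00, Q3=4.00, Q4=2.32, Q5=6.93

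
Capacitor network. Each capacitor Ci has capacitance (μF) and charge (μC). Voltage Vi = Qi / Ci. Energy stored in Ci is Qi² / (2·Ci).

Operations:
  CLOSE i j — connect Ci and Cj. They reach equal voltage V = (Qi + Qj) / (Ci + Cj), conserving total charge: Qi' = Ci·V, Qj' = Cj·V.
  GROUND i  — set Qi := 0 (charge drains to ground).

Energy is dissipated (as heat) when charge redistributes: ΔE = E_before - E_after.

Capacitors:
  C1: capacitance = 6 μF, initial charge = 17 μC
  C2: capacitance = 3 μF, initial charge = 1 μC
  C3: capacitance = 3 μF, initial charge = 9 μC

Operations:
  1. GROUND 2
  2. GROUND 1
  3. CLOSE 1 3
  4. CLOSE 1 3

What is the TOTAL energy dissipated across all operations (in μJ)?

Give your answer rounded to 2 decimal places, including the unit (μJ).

Initial: C1(6μF, Q=17μC, V=2.83V), C2(3μF, Q=1μC, V=0.33V), C3(3μF, Q=9μC, V=3.00V)
Op 1: GROUND 2: Q2=0; energy lost=0.167
Op 2: GROUND 1: Q1=0; energy lost=24.083
Op 3: CLOSE 1-3: Q_total=9.00, C_total=9.00, V=1.00; Q1=6.00, Q3=3.00; dissipated=9.000
Op 4: CLOSE 1-3: Q_total=9.00, C_total=9.00, V=1.00; Q1=6.00, Q3=3.00; dissipated=0.000
Total dissipated: 33.250 μJ

Answer: 33.25 μJ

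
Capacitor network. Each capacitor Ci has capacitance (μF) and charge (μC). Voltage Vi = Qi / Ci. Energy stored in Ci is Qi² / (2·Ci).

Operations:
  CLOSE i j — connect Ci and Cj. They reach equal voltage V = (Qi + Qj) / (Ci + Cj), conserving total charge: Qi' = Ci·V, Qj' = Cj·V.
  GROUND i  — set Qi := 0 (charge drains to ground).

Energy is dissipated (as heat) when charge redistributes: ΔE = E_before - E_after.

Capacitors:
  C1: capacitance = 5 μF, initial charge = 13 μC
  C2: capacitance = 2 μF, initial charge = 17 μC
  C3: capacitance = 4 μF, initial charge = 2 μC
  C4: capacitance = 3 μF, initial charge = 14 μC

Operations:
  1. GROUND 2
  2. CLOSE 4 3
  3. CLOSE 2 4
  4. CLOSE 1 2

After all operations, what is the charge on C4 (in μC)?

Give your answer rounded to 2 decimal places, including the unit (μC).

Answer: 4.11 μC

Derivation:
Initial: C1(5μF, Q=13μC, V=2.60V), C2(2μF, Q=17μC, V=8.50V), C3(4μF, Q=2μC, V=0.50V), C4(3μF, Q=14μC, V=4.67V)
Op 1: GROUND 2: Q2=0; energy lost=72.250
Op 2: CLOSE 4-3: Q_total=16.00, C_total=7.00, V=2.29; Q4=6.86, Q3=9.14; dissipated=14.881
Op 3: CLOSE 2-4: Q_total=6.86, C_total=5.00, V=1.37; Q2=2.74, Q4=4.11; dissipated=3.135
Op 4: CLOSE 1-2: Q_total=15.74, C_total=7.00, V=2.25; Q1=11.24, Q2=4.50; dissipated=1.078
Final charges: Q1=11.24, Q2=4.50, Q3=9.14, Q4=4.11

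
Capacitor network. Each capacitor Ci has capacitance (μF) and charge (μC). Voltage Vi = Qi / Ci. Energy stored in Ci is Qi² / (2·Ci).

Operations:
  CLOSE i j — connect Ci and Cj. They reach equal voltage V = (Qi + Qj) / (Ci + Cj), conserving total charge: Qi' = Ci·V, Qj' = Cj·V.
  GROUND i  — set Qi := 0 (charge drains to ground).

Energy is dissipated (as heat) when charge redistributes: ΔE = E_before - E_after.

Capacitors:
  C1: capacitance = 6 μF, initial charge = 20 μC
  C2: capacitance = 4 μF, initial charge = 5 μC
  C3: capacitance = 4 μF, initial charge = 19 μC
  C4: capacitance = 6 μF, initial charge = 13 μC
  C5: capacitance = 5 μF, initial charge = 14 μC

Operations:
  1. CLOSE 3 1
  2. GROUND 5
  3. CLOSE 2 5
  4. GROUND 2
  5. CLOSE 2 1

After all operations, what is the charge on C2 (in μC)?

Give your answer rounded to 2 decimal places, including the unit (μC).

Initial: C1(6μF, Q=20μC, V=3.33V), C2(4μF, Q=5μC, V=1.25V), C3(4μF, Q=19μC, V=4.75V), C4(6μF, Q=13μC, V=2.17V), C5(5μF, Q=14μC, V=2.80V)
Op 1: CLOSE 3-1: Q_total=39.00, C_total=10.00, V=3.90; Q3=15.60, Q1=23.40; dissipated=2.408
Op 2: GROUND 5: Q5=0; energy lost=19.600
Op 3: CLOSE 2-5: Q_total=5.00, C_total=9.00, V=0.56; Q2=2.22, Q5=2.78; dissipated=1.736
Op 4: GROUND 2: Q2=0; energy lost=0.617
Op 5: CLOSE 2-1: Q_total=23.40, C_total=10.00, V=2.34; Q2=9.36, Q1=14.04; dissipated=18.252
Final charges: Q1=14.04, Q2=9.36, Q3=15.60, Q4=13.00, Q5=2.78

Answer: 9.36 μC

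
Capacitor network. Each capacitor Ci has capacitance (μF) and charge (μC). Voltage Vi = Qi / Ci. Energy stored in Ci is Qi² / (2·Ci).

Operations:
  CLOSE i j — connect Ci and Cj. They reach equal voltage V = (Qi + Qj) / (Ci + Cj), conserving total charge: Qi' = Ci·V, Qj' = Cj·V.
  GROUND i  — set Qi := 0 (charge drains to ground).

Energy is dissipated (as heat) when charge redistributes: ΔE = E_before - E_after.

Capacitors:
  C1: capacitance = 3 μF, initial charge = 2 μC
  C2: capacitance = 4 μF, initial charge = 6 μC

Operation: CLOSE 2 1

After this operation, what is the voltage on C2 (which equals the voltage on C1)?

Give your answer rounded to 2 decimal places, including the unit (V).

Initial: C1(3μF, Q=2μC, V=0.67V), C2(4μF, Q=6μC, V=1.50V)
Op 1: CLOSE 2-1: Q_total=8.00, C_total=7.00, V=1.14; Q2=4.57, Q1=3.43; dissipated=0.595

Answer: 1.14 V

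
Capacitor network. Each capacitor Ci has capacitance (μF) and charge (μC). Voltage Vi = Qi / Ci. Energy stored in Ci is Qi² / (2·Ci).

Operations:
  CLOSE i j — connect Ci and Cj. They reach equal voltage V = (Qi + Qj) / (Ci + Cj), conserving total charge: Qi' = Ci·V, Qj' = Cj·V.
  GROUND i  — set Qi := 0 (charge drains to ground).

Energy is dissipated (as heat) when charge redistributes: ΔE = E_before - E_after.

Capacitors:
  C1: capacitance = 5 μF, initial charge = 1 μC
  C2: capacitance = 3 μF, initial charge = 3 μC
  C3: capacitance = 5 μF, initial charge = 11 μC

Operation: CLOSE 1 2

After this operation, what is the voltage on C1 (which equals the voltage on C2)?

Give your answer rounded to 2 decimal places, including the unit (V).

Answer: 0.50 V

Derivation:
Initial: C1(5μF, Q=1μC, V=0.20V), C2(3μF, Q=3μC, V=1.00V), C3(5μF, Q=11μC, V=2.20V)
Op 1: CLOSE 1-2: Q_total=4.00, C_total=8.00, V=0.50; Q1=2.50, Q2=1.50; dissipated=0.600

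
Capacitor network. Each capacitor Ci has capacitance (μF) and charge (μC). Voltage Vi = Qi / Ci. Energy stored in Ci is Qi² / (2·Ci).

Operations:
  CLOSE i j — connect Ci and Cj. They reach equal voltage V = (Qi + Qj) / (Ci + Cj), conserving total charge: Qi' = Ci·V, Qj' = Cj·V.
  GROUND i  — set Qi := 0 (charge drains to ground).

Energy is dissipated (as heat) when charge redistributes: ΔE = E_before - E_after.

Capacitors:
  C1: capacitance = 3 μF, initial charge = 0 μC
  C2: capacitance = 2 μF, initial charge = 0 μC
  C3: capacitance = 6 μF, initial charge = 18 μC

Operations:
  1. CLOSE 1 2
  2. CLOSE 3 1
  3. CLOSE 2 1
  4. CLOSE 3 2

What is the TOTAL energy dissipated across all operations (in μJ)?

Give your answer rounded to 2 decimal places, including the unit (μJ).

Answer: 11.88 μJ

Derivation:
Initial: C1(3μF, Q=0μC, V=0.00V), C2(2μF, Q=0μC, V=0.00V), C3(6μF, Q=18μC, V=3.00V)
Op 1: CLOSE 1-2: Q_total=0.00, C_total=5.00, V=0.00; Q1=0.00, Q2=0.00; dissipated=0.000
Op 2: CLOSE 3-1: Q_total=18.00, C_total=9.00, V=2.00; Q3=12.00, Q1=6.00; dissipated=9.000
Op 3: CLOSE 2-1: Q_total=6.00, C_total=5.00, V=1.20; Q2=2.40, Q1=3.60; dissipated=2.400
Op 4: CLOSE 3-2: Q_total=14.40, C_total=8.00, V=1.80; Q3=10.80, Q2=3.60; dissipated=0.480
Total dissipated: 11.880 μJ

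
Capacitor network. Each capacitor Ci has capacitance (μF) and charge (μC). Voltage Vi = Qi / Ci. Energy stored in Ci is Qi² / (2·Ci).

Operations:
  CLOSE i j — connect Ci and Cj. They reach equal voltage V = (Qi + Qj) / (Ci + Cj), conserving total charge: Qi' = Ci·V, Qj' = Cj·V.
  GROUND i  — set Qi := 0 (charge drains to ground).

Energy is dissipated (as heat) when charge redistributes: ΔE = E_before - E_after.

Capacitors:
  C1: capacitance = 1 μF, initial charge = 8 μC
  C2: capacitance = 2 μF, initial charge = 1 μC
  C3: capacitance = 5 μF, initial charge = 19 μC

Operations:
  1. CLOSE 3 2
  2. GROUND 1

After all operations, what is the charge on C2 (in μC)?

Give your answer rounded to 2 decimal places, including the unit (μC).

Initial: C1(1μF, Q=8μC, V=8.00V), C2(2μF, Q=1μC, V=0.50V), C3(5μF, Q=19μC, V=3.80V)
Op 1: CLOSE 3-2: Q_total=20.00, C_total=7.00, V=2.86; Q3=14.29, Q2=5.71; dissipated=7.779
Op 2: GROUND 1: Q1=0; energy lost=32.000
Final charges: Q1=0.00, Q2=5.71, Q3=14.29

Answer: 5.71 μC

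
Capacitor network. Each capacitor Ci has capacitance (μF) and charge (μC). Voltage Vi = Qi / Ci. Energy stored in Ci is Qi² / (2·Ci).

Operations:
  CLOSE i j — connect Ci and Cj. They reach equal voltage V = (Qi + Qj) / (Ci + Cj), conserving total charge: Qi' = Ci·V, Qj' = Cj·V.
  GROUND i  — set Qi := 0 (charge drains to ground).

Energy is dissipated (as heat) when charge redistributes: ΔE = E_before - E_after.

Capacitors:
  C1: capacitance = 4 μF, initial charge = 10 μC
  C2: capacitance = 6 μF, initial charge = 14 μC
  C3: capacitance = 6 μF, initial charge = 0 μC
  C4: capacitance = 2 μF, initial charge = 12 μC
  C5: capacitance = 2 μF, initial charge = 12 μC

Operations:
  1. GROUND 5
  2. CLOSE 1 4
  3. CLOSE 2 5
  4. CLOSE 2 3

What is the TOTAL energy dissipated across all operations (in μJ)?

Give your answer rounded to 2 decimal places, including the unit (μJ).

Initial: C1(4μF, Q=10μC, V=2.50V), C2(6μF, Q=14μC, V=2.33V), C3(6μF, Q=0μC, V=0.00V), C4(2μF, Q=12μC, V=6.00V), C5(2μF, Q=12μC, V=6.00V)
Op 1: GROUND 5: Q5=0; energy lost=36.000
Op 2: CLOSE 1-4: Q_total=22.00, C_total=6.00, V=3.67; Q1=14.67, Q4=7.33; dissipated=8.167
Op 3: CLOSE 2-5: Q_total=14.00, C_total=8.00, V=1.75; Q2=10.50, Q5=3.50; dissipated=4.083
Op 4: CLOSE 2-3: Q_total=10.50, C_total=12.00, V=0.88; Q2=5.25, Q3=5.25; dissipated=4.594
Total dissipated: 52.844 μJ

Answer: 52.84 μJ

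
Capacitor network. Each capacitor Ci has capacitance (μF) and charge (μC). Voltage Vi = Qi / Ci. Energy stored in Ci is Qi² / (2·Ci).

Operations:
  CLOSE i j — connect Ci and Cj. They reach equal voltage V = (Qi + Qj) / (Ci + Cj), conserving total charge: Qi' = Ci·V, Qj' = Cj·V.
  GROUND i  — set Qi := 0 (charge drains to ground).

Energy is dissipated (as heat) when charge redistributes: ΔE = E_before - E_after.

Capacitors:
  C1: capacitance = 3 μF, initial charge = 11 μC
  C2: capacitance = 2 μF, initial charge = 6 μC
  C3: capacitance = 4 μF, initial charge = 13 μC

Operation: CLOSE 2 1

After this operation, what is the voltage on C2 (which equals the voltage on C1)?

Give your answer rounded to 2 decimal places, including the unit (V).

Initial: C1(3μF, Q=11μC, V=3.67V), C2(2μF, Q=6μC, V=3.00V), C3(4μF, Q=13μC, V=3.25V)
Op 1: CLOSE 2-1: Q_total=17.00, C_total=5.00, V=3.40; Q2=6.80, Q1=10.20; dissipated=0.267

Answer: 3.40 V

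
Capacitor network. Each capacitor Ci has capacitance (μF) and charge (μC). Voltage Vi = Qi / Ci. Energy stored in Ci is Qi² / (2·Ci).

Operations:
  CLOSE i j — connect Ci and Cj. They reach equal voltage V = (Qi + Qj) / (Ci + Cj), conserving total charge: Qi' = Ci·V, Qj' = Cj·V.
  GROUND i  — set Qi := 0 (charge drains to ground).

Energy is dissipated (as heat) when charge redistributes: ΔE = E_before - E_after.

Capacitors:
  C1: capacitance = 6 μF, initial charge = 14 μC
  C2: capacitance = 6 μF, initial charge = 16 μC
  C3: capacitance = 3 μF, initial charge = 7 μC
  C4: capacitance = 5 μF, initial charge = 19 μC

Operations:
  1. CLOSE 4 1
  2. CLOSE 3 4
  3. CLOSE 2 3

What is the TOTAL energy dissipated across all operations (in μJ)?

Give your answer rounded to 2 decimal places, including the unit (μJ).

Answer: 3.36 μJ

Derivation:
Initial: C1(6μF, Q=14μC, V=2.33V), C2(6μF, Q=16μC, V=2.67V), C3(3μF, Q=7μC, V=2.33V), C4(5μF, Q=19μC, V=3.80V)
Op 1: CLOSE 4-1: Q_total=33.00, C_total=11.00, V=3.00; Q4=15.00, Q1=18.00; dissipated=2.933
Op 2: CLOSE 3-4: Q_total=22.00, C_total=8.00, V=2.75; Q3=8.25, Q4=13.75; dissipated=0.417
Op 3: CLOSE 2-3: Q_total=24.25, C_total=9.00, V=2.69; Q2=16.17, Q3=8.08; dissipated=0.007
Total dissipated: 3.357 μJ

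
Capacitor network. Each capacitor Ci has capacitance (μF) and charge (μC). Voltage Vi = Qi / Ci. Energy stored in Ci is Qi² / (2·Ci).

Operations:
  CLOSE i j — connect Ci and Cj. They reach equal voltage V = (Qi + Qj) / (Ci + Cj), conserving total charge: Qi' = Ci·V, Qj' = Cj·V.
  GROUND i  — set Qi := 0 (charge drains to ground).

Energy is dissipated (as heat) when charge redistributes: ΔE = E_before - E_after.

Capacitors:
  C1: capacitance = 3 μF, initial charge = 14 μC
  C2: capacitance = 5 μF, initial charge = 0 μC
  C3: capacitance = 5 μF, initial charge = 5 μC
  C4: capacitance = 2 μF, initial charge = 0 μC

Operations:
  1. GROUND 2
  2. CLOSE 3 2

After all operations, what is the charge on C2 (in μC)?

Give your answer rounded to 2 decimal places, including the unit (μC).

Answer: 2.50 μC

Derivation:
Initial: C1(3μF, Q=14μC, V=4.67V), C2(5μF, Q=0μC, V=0.00V), C3(5μF, Q=5μC, V=1.00V), C4(2μF, Q=0μC, V=0.00V)
Op 1: GROUND 2: Q2=0; energy lost=0.000
Op 2: CLOSE 3-2: Q_total=5.00, C_total=10.00, V=0.50; Q3=2.50, Q2=2.50; dissipated=1.250
Final charges: Q1=14.00, Q2=2.50, Q3=2.50, Q4=0.00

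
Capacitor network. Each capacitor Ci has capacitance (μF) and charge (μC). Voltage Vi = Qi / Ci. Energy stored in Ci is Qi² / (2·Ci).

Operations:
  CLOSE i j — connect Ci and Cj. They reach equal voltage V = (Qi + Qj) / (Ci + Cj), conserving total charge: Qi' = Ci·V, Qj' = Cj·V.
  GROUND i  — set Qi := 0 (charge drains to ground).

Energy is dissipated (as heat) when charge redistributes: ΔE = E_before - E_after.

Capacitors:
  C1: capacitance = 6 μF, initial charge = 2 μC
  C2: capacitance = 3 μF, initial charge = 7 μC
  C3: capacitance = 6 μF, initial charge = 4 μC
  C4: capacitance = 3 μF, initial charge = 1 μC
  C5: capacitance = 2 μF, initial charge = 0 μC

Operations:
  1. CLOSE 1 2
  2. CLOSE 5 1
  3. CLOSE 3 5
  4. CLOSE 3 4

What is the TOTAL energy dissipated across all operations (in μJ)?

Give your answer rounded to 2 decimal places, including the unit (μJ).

Answer: 4.88 μJ

Derivation:
Initial: C1(6μF, Q=2μC, V=0.33V), C2(3μF, Q=7μC, V=2.33V), C3(6μF, Q=4μC, V=0.67V), C4(3μF, Q=1μC, V=0.33V), C5(2μF, Q=0μC, V=0.00V)
Op 1: CLOSE 1-2: Q_total=9.00, C_total=9.00, V=1.00; Q1=6.00, Q2=3.00; dissipated=4.000
Op 2: CLOSE 5-1: Q_total=6.00, C_total=8.00, V=0.75; Q5=1.50, Q1=4.50; dissipated=0.750
Op 3: CLOSE 3-5: Q_total=5.50, C_total=8.00, V=0.69; Q3=4.12, Q5=1.38; dissipated=0.005
Op 4: CLOSE 3-4: Q_total=5.12, C_total=9.00, V=0.57; Q3=3.42, Q4=1.71; dissipated=0.125
Total dissipated: 4.881 μJ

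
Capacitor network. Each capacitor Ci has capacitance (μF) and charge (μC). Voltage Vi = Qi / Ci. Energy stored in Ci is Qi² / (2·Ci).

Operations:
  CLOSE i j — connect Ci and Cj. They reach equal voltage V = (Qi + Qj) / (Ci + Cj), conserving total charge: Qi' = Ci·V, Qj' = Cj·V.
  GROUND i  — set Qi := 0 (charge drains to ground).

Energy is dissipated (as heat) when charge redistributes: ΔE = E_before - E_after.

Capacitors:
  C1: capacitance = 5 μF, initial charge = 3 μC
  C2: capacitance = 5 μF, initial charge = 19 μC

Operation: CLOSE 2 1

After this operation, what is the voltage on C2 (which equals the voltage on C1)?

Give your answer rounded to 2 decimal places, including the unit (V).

Answer: 2.20 V

Derivation:
Initial: C1(5μF, Q=3μC, V=0.60V), C2(5μF, Q=19μC, V=3.80V)
Op 1: CLOSE 2-1: Q_total=22.00, C_total=10.00, V=2.20; Q2=11.00, Q1=11.00; dissipated=12.800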